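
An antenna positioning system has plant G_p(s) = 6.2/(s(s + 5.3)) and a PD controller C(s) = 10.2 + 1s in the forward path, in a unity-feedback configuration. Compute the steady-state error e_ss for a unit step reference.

0

The open loop C(s)G_p(s) has a pole at the origin (type 1), so the static position error constant is infinite and e_ss = 1/(1+∞) = 0.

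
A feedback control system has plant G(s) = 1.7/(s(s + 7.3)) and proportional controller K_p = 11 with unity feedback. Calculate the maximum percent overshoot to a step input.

0.712%

The closed-loop denominator s² + 7.3s + 18.7 gives ω_n = √18.7 = 4.324 and ζ = 7.3/(2ω_n) = 0.8441.
%OS = 100·exp(−πζ/√(1−ζ²)) = 100·exp(−π·0.8441/√0.2876) = 0.712%.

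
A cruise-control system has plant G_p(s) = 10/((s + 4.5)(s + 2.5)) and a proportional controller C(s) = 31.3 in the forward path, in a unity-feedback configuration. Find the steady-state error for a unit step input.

0.0347

The loop is type 0. Static position error constant K_pos = C(0)·G_p(0) = 31.3·0.8889 = 27.82.
Steady-state error to a unit step: e_ss = 1/(1+K_pos) = 1/28.82 = 0.0347.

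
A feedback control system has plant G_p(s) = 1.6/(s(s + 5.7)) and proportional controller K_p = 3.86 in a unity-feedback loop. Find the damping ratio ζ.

With unity feedback the closed-loop characteristic equation is s² + 5.7s + 3.86·1.6 = s² + 5.7s + 6.176 = 0.
Matching s² + 2ζω_n s + ω_n²: ω_n = √6.176 = 2.485 rad/s and 2ζω_n = 5.7, so ζ = 5.7/(2·2.485) = 1.15.

ζ = 1.15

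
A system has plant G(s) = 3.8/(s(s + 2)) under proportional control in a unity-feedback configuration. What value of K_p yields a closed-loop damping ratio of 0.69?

Closed-loop characteristic equation: s² + 2s + K_p·3.8 = 0.
So ω_n = √(3.8K_p) and 2ζω_n = 2, giving ζ = 2/(2√(3.8K_p)).
Setting ζ = 0.69: √(3.8K_p) = 2/(2·0.69) = 1.449, so K_p = 2.1/3.8 = 0.553.

K_p = 0.553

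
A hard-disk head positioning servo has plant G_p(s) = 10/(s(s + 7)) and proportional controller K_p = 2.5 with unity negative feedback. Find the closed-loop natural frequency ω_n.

With unity feedback the closed-loop characteristic equation is s² + 7s + 2.5·10 = s² + 7s + 25 = 0.
So ω_n² = 25 ⇒ ω_n = 5 rad/s, and ζ = 7/(2ω_n) = 0.7.

ω_n = 5 rad/s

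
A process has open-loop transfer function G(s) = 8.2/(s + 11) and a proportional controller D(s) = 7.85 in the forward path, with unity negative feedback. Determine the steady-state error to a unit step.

The loop is type 0. Static position error constant K_pos = D(0)·G(0) = 7.85·0.7455 = 5.852.
Steady-state error to a unit step: e_ss = 1/(1+K_pos) = 1/6.852 = 0.146.

0.146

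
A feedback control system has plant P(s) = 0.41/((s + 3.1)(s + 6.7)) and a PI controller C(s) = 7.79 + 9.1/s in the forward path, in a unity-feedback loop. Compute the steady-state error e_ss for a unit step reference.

The open loop C(s)P(s) has a pole at the origin (type 1), so the static position error constant is infinite and e_ss = 1/(1+∞) = 0.

0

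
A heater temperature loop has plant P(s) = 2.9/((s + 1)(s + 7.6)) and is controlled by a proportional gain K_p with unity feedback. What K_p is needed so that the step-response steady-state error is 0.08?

K_p = 30.1

Steady-state error for a unit step on this type-0 loop is 1/(1 + K_p·P(0)).
P(0) = 0.3816. Require 1/(1 + K_p·0.3816) = 0.08, so 1 + 0.3816·K_p = 12.5.
K_p = (12.5 − 1)/0.3816 = 30.1.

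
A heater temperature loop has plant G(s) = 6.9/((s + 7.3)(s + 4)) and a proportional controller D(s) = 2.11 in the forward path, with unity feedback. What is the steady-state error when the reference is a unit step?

0.667

The loop is type 0. Static position error constant K_pos = D(0)·G(0) = 2.11·0.2363 = 0.4986.
Steady-state error to a unit step: e_ss = 1/(1+K_pos) = 1/1.499 = 0.667.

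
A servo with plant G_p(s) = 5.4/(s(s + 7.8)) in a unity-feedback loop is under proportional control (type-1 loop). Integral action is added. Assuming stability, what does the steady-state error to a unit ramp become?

The integrator raises the loop to type 2, so K_v → ∞ and e_ss to a ramp is zero.

0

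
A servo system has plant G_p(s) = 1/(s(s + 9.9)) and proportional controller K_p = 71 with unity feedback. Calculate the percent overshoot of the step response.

Closed-loop characteristic equation: s² + 9.9s + 71 = 0, so ω_n = 8.426 rad/s and ζ = 9.9/(2·8.426) = 0.5875.
%OS = 100·exp(−πζ/√(1−ζ²)) = 100·exp(−π·0.5875/√0.6549) = 10.2%.

10.2%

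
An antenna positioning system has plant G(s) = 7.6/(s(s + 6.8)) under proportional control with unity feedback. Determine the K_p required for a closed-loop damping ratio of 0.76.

Closed-loop characteristic equation: s² + 6.8s + K_p·7.6 = 0.
So ω_n = √(7.6K_p) and 2ζω_n = 6.8, giving ζ = 6.8/(2√(7.6K_p)).
Setting ζ = 0.76: √(7.6K_p) = 6.8/(2·0.76) = 4.474, so K_p = 20.01/7.6 = 2.63.

K_p = 2.63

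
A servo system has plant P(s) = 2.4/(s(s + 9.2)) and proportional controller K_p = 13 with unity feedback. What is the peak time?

T_p = 0.991 s

Closed-loop characteristic equation: s² + 9.2s + 31.2 = 0, so ω_n = 5.586 rad/s and ζ = 9.2/(2·5.586) = 0.8235.
Damped frequency ω_d = ω_n√(1−ζ²) = 3.169 rad/s, so peak time T_p = π/ω_d = 0.991 s.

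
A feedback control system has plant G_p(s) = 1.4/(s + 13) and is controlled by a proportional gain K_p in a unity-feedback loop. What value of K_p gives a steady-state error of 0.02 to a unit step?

K_p = 455

The loop is type 0, so e_ss(step) = 1/(1 + K_pos) with K_pos = K_p·G_p(0).
G_p(0) = 0.1077. Require 1/(1 + K_p·0.1077) = 0.02, so 1 + 0.1077·K_p = 50.
K_p = (50 − 1)/0.1077 = 455.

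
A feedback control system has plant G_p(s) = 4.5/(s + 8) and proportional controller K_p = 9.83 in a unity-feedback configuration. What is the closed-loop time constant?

τ = 0.0191 s

Closed-loop transfer function: T(s) = K_p·G_p(s)/(1 + K_p·G_p(s)) = 44.23/(s + 8 + 44.23) = 44.23/(s + 52.23).
Time constant τ = 1/52.23 = 0.0191 s.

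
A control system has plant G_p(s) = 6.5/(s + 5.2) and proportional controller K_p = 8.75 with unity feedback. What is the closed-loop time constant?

τ = 0.0161 s

Closed-loop transfer function: T(s) = K_p·G_p(s)/(1 + K_p·G_p(s)) = 56.88/(s + 5.2 + 56.88) = 56.88/(s + 62.08).
Time constant τ = 1/62.08 = 0.0161 s.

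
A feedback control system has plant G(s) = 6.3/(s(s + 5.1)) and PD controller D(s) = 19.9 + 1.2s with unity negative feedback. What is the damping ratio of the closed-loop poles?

ζ = 0.565

Forward path: (19.9 + 1.2s)·6.3/(s(s+5.1)). The closed-loop characteristic equation is s² + (5.1 + 6.3·1.2)s + 6.3·19.9 = 0.
That is s² + 12.66s + 125.4 = 0, so ω_n = 11.2 rad/s and ζ = 12.66/(2·11.2) = 0.5653.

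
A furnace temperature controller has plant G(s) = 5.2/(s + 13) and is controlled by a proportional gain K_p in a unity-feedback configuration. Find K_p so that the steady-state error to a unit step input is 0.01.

K_p = 248

The loop is type 0, so e_ss(step) = 1/(1 + K_pos) with K_pos = K_p·G(0).
G(0) = 0.4. Require 1/(1 + K_p·0.4) = 0.01, so 1 + 0.4·K_p = 100.
K_p = (100 − 1)/0.4 = 248.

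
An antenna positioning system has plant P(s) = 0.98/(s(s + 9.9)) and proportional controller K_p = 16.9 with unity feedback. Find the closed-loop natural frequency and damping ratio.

ω_n = 4.07 rad/s, ζ = 1.22

1 + K_p·P(s) = 0 gives s² + 9.9s + 16.56 = 0.
So ω_n² = 16.56 ⇒ ω_n = 4.07 rad/s, and ζ = 9.9/(2ω_n) = 1.22.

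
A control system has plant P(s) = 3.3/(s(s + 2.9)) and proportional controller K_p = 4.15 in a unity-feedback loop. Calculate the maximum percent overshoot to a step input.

26.2%

Closed-loop characteristic equation: s² + 2.9s + 13.7 = 0, so ω_n = 3.701 rad/s and ζ = 2.9/(2·3.701) = 0.3918.
%OS = 100·exp(−πζ/√(1−ζ²)) = 100·exp(−π·0.3918/√0.8465) = 26.2%.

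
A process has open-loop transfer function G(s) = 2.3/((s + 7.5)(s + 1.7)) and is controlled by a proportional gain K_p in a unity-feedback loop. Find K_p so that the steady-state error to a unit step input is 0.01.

K_p = 549

The loop is type 0, so e_ss(step) = 1/(1 + K_pos) with K_pos = K_p·G(0).
G(0) = 0.1804. Require 1/(1 + K_p·0.1804) = 0.01, so 1 + 0.1804·K_p = 100.
K_p = (100 − 1)/0.1804 = 549.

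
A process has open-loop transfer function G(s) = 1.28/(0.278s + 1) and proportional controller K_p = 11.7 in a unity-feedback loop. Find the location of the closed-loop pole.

Closed loop: T(s) = K_p·G/(1+K_p·G) = 14.98/(0.278s + 1 + 14.98), with pole at s = −(1 + 14.98)/0.278 = −57.47.

s = -57.47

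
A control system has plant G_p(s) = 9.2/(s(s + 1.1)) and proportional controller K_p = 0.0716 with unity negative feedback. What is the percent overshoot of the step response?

5.53%

From 1 + K_pG_p(s) = 0: s² + 1.1s + 0.6587 = 0 ⇒ ω_n = 0.8116, ζ = 0.6777.
%OS = 100·exp(−πζ/√(1−ζ²)) = 100·exp(−π·0.6777/√0.5408) = 5.53%.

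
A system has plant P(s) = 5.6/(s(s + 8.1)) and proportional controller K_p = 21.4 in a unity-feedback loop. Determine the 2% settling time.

From 1 + K_pP(s) = 0: s² + 8.1s + 119.8 = 0 ⇒ ω_n = 10.95, ζ = 0.37.
2% settling time T_s ≈ 4/(ζω_n) = 4/4.05 = 0.988 s.

T_s ≈ 0.988 s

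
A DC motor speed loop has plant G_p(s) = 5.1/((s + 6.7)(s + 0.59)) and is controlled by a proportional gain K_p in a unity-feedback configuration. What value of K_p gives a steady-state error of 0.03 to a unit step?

K_p = 25.1

The loop is type 0, so e_ss(step) = 1/(1 + K_pos) with K_pos = K_p·G_p(0).
G_p(0) = 1.29. Require 1/(1 + K_p·1.29) = 0.03, so 1 + 1.29·K_p = 33.33.
K_p = (33.33 − 1)/1.29 = 25.1.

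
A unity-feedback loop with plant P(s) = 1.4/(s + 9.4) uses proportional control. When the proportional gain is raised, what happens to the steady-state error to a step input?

e_ss = 1/(1 + K_p·P(0)); a larger K_p raises the denominator, so e_ss decreases.

decrease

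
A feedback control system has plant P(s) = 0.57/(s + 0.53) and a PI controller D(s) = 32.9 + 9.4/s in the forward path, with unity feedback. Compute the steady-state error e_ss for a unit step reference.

0

The open loop D(s)P(s) has a pole at the origin (type 1), so the static position error constant is infinite and e_ss = 1/(1+∞) = 0.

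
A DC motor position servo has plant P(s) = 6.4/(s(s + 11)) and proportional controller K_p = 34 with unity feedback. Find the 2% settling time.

The closed-loop denominator s² + 11s + 217.6 gives ω_n = √217.6 = 14.75 and ζ = 11/(2ω_n) = 0.3728.
2% settling time T_s ≈ 4/(ζω_n) = 4/5.5 = 0.727 s.

T_s ≈ 0.727 s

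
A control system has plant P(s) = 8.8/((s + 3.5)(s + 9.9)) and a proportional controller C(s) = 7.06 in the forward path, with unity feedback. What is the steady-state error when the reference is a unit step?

0.358

The loop is type 0. Static position error constant K_pos = C(0)·P(0) = 7.06·0.254 = 1.793.
Steady-state error to a unit step: e_ss = 1/(1+K_pos) = 1/2.793 = 0.358.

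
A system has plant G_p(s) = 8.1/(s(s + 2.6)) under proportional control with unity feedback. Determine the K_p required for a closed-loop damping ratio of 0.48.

Closed-loop characteristic equation: s² + 2.6s + K_p·8.1 = 0.
So ω_n = √(8.1K_p) and 2ζω_n = 2.6, giving ζ = 2.6/(2√(8.1K_p)).
Setting ζ = 0.48: √(8.1K_p) = 2.6/(2·0.48) = 2.708, so K_p = 7.335/8.1 = 0.906.

K_p = 0.906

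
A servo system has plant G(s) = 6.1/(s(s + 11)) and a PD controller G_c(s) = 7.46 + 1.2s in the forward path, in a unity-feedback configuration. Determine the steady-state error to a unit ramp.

The loop has one pole at the origin (type 1). Velocity error constant K_v = lim_{s→0} s·G_c(s)G(s) = 7.46·6.1/11 = 4.137.
Steady-state error to a unit ramp: e_ss = 1/K_v = 0.242.

0.242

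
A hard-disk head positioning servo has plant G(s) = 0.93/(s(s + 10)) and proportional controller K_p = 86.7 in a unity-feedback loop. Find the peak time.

T_p = 0.421 s

The closed-loop denominator s² + 10s + 80.63 gives ω_n = √80.63 = 8.979 and ζ = 10/(2ω_n) = 0.5568.
Damped frequency ω_d = ω_n√(1−ζ²) = 7.459 rad/s, so peak time T_p = π/ω_d = 0.421 s.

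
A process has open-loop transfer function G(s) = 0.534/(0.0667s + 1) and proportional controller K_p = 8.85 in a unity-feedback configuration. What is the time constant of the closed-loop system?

τ = 0.0116 s

Closed loop: T(s) = K_p·G/(1+K_p·G) = 4.726/(0.0667s + 1 + 4.726), with pole at s = −(1 + 4.726)/0.0667 = −85.85.
Closed-loop time constant τ = 1/85.85 = 0.0116 s.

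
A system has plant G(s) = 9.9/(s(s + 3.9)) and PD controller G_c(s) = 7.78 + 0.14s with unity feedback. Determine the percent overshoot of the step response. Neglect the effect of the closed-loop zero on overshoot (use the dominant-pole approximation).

Forward path: (7.78 + 0.14s)·9.9/(s(s+3.9)). The closed-loop characteristic equation is s² + (3.9 + 9.9·0.14)s + 9.9·7.78 = 0.
That is s² + 5.286s + 77.02 = 0, so ω_n = 8.776 rad/s and ζ = 5.286/(2·8.776) = 0.3012.
%OS = 100·exp(−πζ/√(1−ζ²)) = 37.1%.

37.1%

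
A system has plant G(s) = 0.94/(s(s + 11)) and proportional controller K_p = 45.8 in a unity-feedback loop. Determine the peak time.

The closed-loop denominator s² + 11s + 43.05 gives ω_n = √43.05 = 6.561 and ζ = 11/(2ω_n) = 0.8382.
Damped frequency ω_d = ω_n√(1−ζ²) = 3.578 rad/s, so peak time T_p = π/ω_d = 0.878 s.

T_p = 0.878 s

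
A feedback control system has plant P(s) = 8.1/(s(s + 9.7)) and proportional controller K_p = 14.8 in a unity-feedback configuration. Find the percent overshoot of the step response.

21.2%

The closed-loop denominator s² + 9.7s + 119.9 gives ω_n = √119.9 = 10.95 and ζ = 9.7/(2ω_n) = 0.443.
%OS = 100·exp(−πζ/√(1−ζ²)) = 100·exp(−π·0.443/√0.8038) = 21.2%.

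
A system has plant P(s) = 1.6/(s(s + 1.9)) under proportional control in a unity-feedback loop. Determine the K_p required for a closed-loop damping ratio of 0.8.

K_p = 0.881

Closed-loop characteristic equation: s² + 1.9s + K_p·1.6 = 0.
So ω_n = √(1.6K_p) and 2ζω_n = 1.9, giving ζ = 1.9/(2√(1.6K_p)).
Setting ζ = 0.8: √(1.6K_p) = 1.9/(2·0.8) = 1.187, so K_p = 1.41/1.6 = 0.881.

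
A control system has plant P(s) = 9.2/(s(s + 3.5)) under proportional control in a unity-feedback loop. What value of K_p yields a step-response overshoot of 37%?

From %OS = 100·exp(−πζ/√(1−ζ²)) = 37%, ζ = −ln(0.37)/√(π²+ln²(0.37)) = 0.3017.
Characteristic equation s² + 3.5s + 9.2K_p = 0 gives ζ = 3.5/(2√(9.2K_p)).
Setting ζ = 0.3017: √(9.2K_p) = 3.5/(2·0.3017) = 5.8, so K_p = 33.64/9.2 = 3.66.

K_p = 3.66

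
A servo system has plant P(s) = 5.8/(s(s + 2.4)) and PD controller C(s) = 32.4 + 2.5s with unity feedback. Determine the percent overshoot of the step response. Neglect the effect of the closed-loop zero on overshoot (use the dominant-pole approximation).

Forward path: (32.4 + 2.5s)·5.8/(s(s+2.4)). The closed-loop characteristic equation is s² + (2.4 + 5.8·2.5)s + 5.8·32.4 = 0.
That is s² + 16.9s + 187.9 = 0, so ω_n = 13.71 rad/s and ζ = 16.9/(2·13.71) = 0.6164.
%OS = 100·exp(−πζ/√(1−ζ²)) = 8.55%.

8.55%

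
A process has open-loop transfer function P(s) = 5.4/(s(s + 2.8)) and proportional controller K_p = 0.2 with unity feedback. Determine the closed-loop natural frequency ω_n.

ω_n = 1.04 rad/s

The closed-loop denominator is s(s+2.8) + 0.2·5.4 = s² + 2.8s + 1.08.
Matching s² + 2ζω_n s + ω_n²: ω_n = √1.08 = 1.039 rad/s and 2ζω_n = 2.8, so ζ = 2.8/(2·1.039) = 1.35.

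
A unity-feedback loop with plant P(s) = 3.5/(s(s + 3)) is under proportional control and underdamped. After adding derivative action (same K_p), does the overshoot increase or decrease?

The derivative term adds K·K_d to the s-coefficient of the characteristic equation, raising 2ζω_n while ω_n is unchanged; ζ increases, so overshoot decreases.

decrease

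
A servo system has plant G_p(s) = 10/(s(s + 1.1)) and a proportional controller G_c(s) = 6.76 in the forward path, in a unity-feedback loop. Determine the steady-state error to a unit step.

0

The open loop G_c(s)G_p(s) has a pole at the origin (type 1), so the static position error constant is infinite and e_ss = 1/(1+∞) = 0.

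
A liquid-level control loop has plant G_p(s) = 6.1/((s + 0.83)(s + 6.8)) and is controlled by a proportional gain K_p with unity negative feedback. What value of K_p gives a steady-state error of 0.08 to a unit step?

K_p = 10.6

For a type-0 loop with proportional control, e_ss = 1/(1 + K_p·G_p(0)).
G_p(0) = 1.081. Require 1/(1 + K_p·1.081) = 0.08, so 1 + 1.081·K_p = 12.5.
K_p = (12.5 − 1)/1.081 = 10.6.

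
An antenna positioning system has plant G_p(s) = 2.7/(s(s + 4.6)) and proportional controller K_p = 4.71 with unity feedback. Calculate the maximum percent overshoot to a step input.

7.06%

From 1 + K_pG_p(s) = 0: s² + 4.6s + 12.72 = 0 ⇒ ω_n = 3.566, ζ = 0.645.
%OS = 100·exp(−πζ/√(1−ζ²)) = 100·exp(−π·0.645/√0.584) = 7.06%.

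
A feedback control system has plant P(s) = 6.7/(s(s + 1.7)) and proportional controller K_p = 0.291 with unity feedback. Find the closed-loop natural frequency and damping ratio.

ω_n = 1.4 rad/s, ζ = 0.609

1 + K_p·P(s) = 0 gives s² + 1.7s + 1.95 = 0.
So ω_n² = 1.95 ⇒ ω_n = 1.396 rad/s, and ζ = 1.7/(2ω_n) = 0.609.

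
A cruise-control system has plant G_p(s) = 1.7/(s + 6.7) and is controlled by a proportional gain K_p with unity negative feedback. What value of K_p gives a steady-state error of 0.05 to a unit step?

The loop is type 0, so e_ss(step) = 1/(1 + K_pos) with K_pos = K_p·G_p(0).
G_p(0) = 0.2537. Require 1/(1 + K_p·0.2537) = 0.05, so 1 + 0.2537·K_p = 20.
K_p = (20 − 1)/0.2537 = 74.9.

K_p = 74.9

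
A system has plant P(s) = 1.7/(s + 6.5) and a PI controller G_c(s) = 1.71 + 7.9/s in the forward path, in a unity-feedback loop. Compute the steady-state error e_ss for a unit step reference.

The open loop G_c(s)P(s) has a pole at the origin (type 1), so the static position error constant is infinite and e_ss = 1/(1+∞) = 0.

0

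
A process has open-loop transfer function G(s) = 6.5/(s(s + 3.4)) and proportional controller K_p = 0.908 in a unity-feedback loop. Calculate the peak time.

Closed-loop characteristic equation: s² + 3.4s + 5.902 = 0, so ω_n = 2.429 rad/s and ζ = 3.4/(2·2.429) = 0.6998.
Damped frequency ω_d = ω_n√(1−ζ²) = 1.736 rad/s, so peak time T_p = π/ω_d = 1.81 s.

T_p = 1.81 s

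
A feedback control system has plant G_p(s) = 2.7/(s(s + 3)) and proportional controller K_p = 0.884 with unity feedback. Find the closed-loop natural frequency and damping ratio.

The closed-loop denominator is s(s+3) + 0.884·2.7 = s² + 3s + 2.387.
So ω_n² = 2.387 ⇒ ω_n = 1.545 rad/s, and ζ = 3/(2ω_n) = 0.971.

ω_n = 1.54 rad/s, ζ = 0.971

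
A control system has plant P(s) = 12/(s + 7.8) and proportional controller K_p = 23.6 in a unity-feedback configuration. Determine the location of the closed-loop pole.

Closed-loop transfer function: T(s) = K_p·P(s)/(1 + K_p·P(s)) = 283.2/(s + 7.8 + 283.2) = 283.2/(s + 291).
The closed-loop pole is at s = −291.

s = -291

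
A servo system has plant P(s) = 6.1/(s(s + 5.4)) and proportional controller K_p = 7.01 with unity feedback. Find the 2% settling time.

T_s ≈ 1.48 s

From 1 + K_pP(s) = 0: s² + 5.4s + 42.76 = 0 ⇒ ω_n = 6.539, ζ = 0.4129.
2% settling time T_s ≈ 4/(ζω_n) = 4/2.7 = 1.48 s.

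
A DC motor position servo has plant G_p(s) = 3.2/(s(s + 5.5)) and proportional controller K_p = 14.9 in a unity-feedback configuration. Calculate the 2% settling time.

From 1 + K_pG_p(s) = 0: s² + 5.5s + 47.68 = 0 ⇒ ω_n = 6.905, ζ = 0.3983.
2% settling time T_s ≈ 4/(ζω_n) = 4/2.75 = 1.45 s.

T_s ≈ 1.45 s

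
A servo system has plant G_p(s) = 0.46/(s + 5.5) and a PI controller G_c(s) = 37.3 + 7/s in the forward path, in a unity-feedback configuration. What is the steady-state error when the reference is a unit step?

0

The open loop G_c(s)G_p(s) has a pole at the origin (type 1), so the static position error constant is infinite and e_ss = 1/(1+∞) = 0.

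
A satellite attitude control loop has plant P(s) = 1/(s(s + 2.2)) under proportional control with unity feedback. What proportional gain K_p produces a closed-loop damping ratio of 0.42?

Closed-loop characteristic equation: s² + 2.2s + K_p·1 = 0.
So ω_n = √(1K_p) and 2ζω_n = 2.2, giving ζ = 2.2/(2√(1K_p)).
Setting ζ = 0.42: √(1K_p) = 2.2/(2·0.42) = 2.619, so K_p = 6.859/1 = 6.86.

K_p = 6.86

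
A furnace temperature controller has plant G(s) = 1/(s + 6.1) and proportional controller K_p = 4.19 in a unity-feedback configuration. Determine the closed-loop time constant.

τ = 0.0972 s

Closed-loop transfer function: T(s) = K_p·G(s)/(1 + K_p·G(s)) = 4.19/(s + 6.1 + 4.19) = 4.19/(s + 10.29).
Time constant τ = 1/10.29 = 0.0972 s.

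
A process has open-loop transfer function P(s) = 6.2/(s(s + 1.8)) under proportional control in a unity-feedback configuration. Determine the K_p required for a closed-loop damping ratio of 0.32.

K_p = 1.28

Closed-loop characteristic equation: s² + 1.8s + K_p·6.2 = 0.
So ω_n = √(6.2K_p) and 2ζω_n = 1.8, giving ζ = 1.8/(2√(6.2K_p)).
Setting ζ = 0.32: √(6.2K_p) = 1.8/(2·0.32) = 2.812, so K_p = 7.91/6.2 = 1.28.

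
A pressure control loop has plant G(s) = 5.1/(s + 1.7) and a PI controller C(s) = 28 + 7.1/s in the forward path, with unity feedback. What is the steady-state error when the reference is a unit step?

0

The open loop C(s)G(s) has a pole at the origin (type 1), so the static position error constant is infinite and e_ss = 1/(1+∞) = 0.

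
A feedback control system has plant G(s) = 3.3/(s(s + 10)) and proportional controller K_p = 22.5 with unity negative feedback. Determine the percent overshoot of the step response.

From 1 + K_pG(s) = 0: s² + 10s + 74.25 = 0 ⇒ ω_n = 8.617, ζ = 0.5803.
%OS = 100·exp(−πζ/√(1−ζ²)) = 100·exp(−π·0.5803/√0.6633) = 10.7%.

10.7%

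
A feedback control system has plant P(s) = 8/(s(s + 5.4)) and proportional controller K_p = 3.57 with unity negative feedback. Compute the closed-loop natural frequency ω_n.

ω_n = 5.34 rad/s

With unity feedback the closed-loop characteristic equation is s² + 5.4s + 3.57·8 = s² + 5.4s + 28.56 = 0.
So ω_n² = 28.56 ⇒ ω_n = 5.344 rad/s, and ζ = 5.4/(2ω_n) = 0.505.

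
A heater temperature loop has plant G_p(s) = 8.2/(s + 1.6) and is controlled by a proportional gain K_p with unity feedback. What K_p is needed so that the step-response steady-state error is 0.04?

Steady-state error for a unit step on this type-0 loop is 1/(1 + K_p·G_p(0)).
G_p(0) = 5.125. Require 1/(1 + K_p·5.125) = 0.04, so 1 + 5.125·K_p = 25.
K_p = (25 − 1)/5.125 = 4.68.

K_p = 4.68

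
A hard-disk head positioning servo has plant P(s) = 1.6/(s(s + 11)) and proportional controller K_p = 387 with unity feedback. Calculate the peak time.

Closed-loop characteristic equation: s² + 11s + 619.2 = 0, so ω_n = 24.88 rad/s and ζ = 11/(2·24.88) = 0.221.
Damped frequency ω_d = ω_n√(1−ζ²) = 24.27 rad/s, so peak time T_p = π/ω_d = 0.129 s.

T_p = 0.129 s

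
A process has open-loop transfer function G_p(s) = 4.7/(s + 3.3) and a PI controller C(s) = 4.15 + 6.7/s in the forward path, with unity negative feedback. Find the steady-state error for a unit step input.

The open loop C(s)G_p(s) has a pole at the origin (type 1), so the static position error constant is infinite and e_ss = 1/(1+∞) = 0.

0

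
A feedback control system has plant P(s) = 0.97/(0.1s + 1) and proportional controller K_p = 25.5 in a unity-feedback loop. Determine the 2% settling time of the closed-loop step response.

T_s ≈ 0.0155 s

Closed loop: T(s) = K_p·P/(1+K_p·P) = 24.73/(0.1s + 1 + 24.73), with pole at s = −(1 + 24.73)/0.1 = −257.4.
τ = 1/257.4 = 0.003886 s, so 2% settling time ≈ 4τ = 0.0155 s.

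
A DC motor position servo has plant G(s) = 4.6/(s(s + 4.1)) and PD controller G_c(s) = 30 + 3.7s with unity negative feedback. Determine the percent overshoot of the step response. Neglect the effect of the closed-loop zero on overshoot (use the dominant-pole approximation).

Forward path: (30 + 3.7s)·4.6/(s(s+4.1)). The closed-loop characteristic equation is s² + (4.1 + 4.6·3.7)s + 4.6·30 = 0.
That is s² + 21.12s + 138 = 0, so ω_n = 11.75 rad/s and ζ = 21.12/(2·11.75) = 0.8989.
%OS = 100·exp(−πζ/√(1−ζ²)) = 0.159%.

0.159%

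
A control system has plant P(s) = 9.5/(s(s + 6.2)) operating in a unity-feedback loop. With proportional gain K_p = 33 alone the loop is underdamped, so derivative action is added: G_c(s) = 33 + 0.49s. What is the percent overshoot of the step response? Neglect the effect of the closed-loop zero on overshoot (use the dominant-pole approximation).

36.4%

Forward path: (33 + 0.49s)·9.5/(s(s+6.2)). The closed-loop characteristic equation is s² + (6.2 + 9.5·0.49)s + 9.5·33 = 0.
That is s² + 10.86s + 313.5 = 0, so ω_n = 17.71 rad/s and ζ = 10.86/(2·17.71) = 0.3065.
%OS = 100·exp(−πζ/√(1−ζ²)) = 36.4%.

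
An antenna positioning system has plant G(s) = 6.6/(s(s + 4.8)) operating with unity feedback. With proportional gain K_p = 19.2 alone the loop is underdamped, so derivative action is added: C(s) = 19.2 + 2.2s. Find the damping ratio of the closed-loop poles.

Forward path: (19.2 + 2.2s)·6.6/(s(s+4.8)). The closed-loop characteristic equation is s² + (4.8 + 6.6·2.2)s + 6.6·19.2 = 0.
That is s² + 19.32s + 126.7 = 0, so ω_n = 11.26 rad/s and ζ = 19.32/(2·11.26) = 0.8581.

ζ = 0.858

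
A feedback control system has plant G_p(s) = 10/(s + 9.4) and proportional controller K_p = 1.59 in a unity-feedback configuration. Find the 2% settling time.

Closed-loop transfer function: T(s) = K_p·G_p(s)/(1 + K_p·G_p(s)) = 15.9/(s + 9.4 + 15.9) = 15.9/(s + 25.3).
Time constant τ = 1/25.3 = 0.03953 s, so the 2% settling time is about 4τ = 0.158 s.

T_s ≈ 0.158 s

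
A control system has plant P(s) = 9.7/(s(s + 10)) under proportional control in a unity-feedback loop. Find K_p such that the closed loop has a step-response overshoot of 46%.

From %OS = 100·exp(−πζ/√(1−ζ²)) = 46%, ζ = −ln(0.46)/√(π²+ln²(0.46)) = 0.24.
Characteristic equation s² + 10s + 9.7K_p = 0 gives ζ = 10/(2√(9.7K_p)).
Setting ζ = 0.24: √(9.7K_p) = 10/(2·0.24) = 20.84, so K_p = 434.2/9.7 = 44.8.

K_p = 44.8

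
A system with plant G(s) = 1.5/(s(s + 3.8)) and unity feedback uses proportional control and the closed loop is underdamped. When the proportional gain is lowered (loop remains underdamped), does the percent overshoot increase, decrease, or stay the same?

decrease

ζ = 3.8/(2√(1.5K_p)) rises as K_p falls; higher damping means less overshoot.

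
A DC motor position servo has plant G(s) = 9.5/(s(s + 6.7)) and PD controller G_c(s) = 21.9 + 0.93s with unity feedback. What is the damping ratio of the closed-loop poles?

Forward path: (21.9 + 0.93s)·9.5/(s(s+6.7)). The closed-loop characteristic equation is s² + (6.7 + 9.5·0.93)s + 9.5·21.9 = 0.
That is s² + 15.54s + 208 = 0, so ω_n = 14.42 rad/s and ζ = 15.54/(2·14.42) = 0.5385.

ζ = 0.539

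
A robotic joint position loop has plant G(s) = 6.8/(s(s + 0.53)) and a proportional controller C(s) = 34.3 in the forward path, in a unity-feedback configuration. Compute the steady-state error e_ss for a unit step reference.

The open loop C(s)G(s) has a pole at the origin (type 1), so the static position error constant is infinite and e_ss = 1/(1+∞) = 0.

0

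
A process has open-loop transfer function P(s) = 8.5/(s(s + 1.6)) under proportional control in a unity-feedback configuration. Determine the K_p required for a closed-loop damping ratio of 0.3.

K_p = 0.837

Closed-loop characteristic equation: s² + 1.6s + K_p·8.5 = 0.
So ω_n = √(8.5K_p) and 2ζω_n = 1.6, giving ζ = 1.6/(2√(8.5K_p)).
Setting ζ = 0.3: √(8.5K_p) = 1.6/(2·0.3) = 2.667, so K_p = 7.111/8.5 = 0.837.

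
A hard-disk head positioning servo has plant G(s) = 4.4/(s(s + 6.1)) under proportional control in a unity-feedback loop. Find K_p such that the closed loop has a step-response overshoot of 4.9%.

From %OS = 100·exp(−πζ/√(1−ζ²)) = 4.9%, ζ = −ln(0.049)/√(π²+ln²(0.049)) = 0.6925.
Characteristic equation s² + 6.1s + 4.4K_p = 0 gives ζ = 6.1/(2√(4.4K_p)).
Setting ζ = 0.6925: √(4.4K_p) = 6.1/(2·0.6925) = 4.404, so K_p = 19.4/4.4 = 4.41.

K_p = 4.41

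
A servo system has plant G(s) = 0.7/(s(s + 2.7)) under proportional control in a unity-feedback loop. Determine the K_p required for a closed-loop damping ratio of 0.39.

K_p = 17.1

Closed-loop characteristic equation: s² + 2.7s + K_p·0.7 = 0.
So ω_n = √(0.7K_p) and 2ζω_n = 2.7, giving ζ = 2.7/(2√(0.7K_p)).
Setting ζ = 0.39: √(0.7K_p) = 2.7/(2·0.39) = 3.462, so K_p = 11.98/0.7 = 17.1.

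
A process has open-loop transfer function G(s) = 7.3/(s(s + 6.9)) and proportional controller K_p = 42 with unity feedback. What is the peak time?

T_p = 0.183 s

From 1 + K_pG(s) = 0: s² + 6.9s + 306.6 = 0 ⇒ ω_n = 17.51, ζ = 0.197.
Damped frequency ω_d = ω_n√(1−ζ²) = 17.17 rad/s, so peak time T_p = π/ω_d = 0.183 s.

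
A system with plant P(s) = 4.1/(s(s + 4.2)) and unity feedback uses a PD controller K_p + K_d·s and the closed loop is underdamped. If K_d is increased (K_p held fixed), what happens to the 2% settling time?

decrease

Characteristic equation s² + (4.2 + 4.1K_d)s + 4.1K_p = 0: raising K_d increases ζω_n = (4.2+4.1K_d)/2 while the loop stays underdamped, so T_s ≈ 4/(ζω_n) decreases.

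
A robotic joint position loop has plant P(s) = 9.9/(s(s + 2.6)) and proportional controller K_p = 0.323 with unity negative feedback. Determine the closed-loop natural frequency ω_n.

1 + K_p·P(s) = 0 gives s² + 2.6s + 3.198 = 0.
Matching s² + 2ζω_n s + ω_n²: ω_n = √3.198 = 1.788 rad/s and 2ζω_n = 2.6, so ζ = 2.6/(2·1.788) = 0.727.

ω_n = 1.79 rad/s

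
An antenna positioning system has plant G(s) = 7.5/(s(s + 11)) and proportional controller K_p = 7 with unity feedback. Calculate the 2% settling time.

T_s ≈ 0.727 s

The closed-loop denominator s² + 11s + 52.5 gives ω_n = √52.5 = 7.246 and ζ = 11/(2ω_n) = 0.7591.
2% settling time T_s ≈ 4/(ζω_n) = 4/5.5 = 0.727 s.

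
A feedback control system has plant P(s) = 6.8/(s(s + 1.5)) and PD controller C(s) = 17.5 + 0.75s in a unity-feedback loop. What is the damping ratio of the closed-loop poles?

ζ = 0.303

Forward path: (17.5 + 0.75s)·6.8/(s(s+1.5)). The closed-loop characteristic equation is s² + (1.5 + 6.8·0.75)s + 6.8·17.5 = 0.
That is s² + 6.6s + 119 = 0, so ω_n = 10.91 rad/s and ζ = 6.6/(2·10.91) = 0.3025.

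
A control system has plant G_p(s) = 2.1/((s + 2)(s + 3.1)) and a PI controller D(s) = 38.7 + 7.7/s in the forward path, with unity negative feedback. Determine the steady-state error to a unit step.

0

The open loop D(s)G_p(s) has a pole at the origin (type 1), so the static position error constant is infinite and e_ss = 1/(1+∞) = 0.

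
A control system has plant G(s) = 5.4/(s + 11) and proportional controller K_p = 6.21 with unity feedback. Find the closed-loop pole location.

s = -44.53

Closed-loop transfer function: T(s) = K_p·G(s)/(1 + K_p·G(s)) = 33.53/(s + 11 + 33.53) = 33.53/(s + 44.53).
The closed-loop pole is at s = −44.53.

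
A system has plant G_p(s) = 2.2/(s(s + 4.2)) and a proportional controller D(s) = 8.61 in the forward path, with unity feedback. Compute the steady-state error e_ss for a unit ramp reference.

0.222

The loop has one pole at the origin (type 1). Velocity error constant K_v = lim_{s→0} s·D(s)G_p(s) = 8.61·2.2/4.2 = 4.51.
Steady-state error to a unit ramp: e_ss = 1/K_v = 0.222.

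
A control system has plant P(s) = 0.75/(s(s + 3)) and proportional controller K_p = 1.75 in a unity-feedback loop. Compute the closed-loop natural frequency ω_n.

1 + K_p·P(s) = 0 gives s² + 3s + 1.312 = 0.
So ω_n² = 1.312 ⇒ ω_n = 1.146 rad/s, and ζ = 3/(2ω_n) = 1.31.

ω_n = 1.15 rad/s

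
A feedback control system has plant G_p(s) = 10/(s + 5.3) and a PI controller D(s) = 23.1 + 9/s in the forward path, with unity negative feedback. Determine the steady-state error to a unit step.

The open loop D(s)G_p(s) has a pole at the origin (type 1), so the static position error constant is infinite and e_ss = 1/(1+∞) = 0.

0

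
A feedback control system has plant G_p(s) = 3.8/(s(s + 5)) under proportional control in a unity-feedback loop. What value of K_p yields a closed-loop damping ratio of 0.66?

Closed-loop characteristic equation: s² + 5s + K_p·3.8 = 0.
So ω_n = √(3.8K_p) and 2ζω_n = 5, giving ζ = 5/(2√(3.8K_p)).
Setting ζ = 0.66: √(3.8K_p) = 5/(2·0.66) = 3.788, so K_p = 14.35/3.8 = 3.78.

K_p = 3.78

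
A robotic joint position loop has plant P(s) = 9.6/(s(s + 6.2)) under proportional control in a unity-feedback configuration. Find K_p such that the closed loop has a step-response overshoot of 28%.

From %OS = 100·exp(−πζ/√(1−ζ²)) = 28%, ζ = −ln(0.28)/√(π²+ln²(0.28)) = 0.3755.
Characteristic equation s² + 6.2s + 9.6K_p = 0 gives ζ = 6.2/(2√(9.6K_p)).
Setting ζ = 0.3755: √(9.6K_p) = 6.2/(2·0.3755) = 8.255, so K_p = 68.14/9.6 = 7.1.

K_p = 7.1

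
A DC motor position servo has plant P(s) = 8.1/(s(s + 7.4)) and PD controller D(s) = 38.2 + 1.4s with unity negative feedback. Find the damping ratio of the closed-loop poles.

Forward path: (38.2 + 1.4s)·8.1/(s(s+7.4)). The closed-loop characteristic equation is s² + (7.4 + 8.1·1.4)s + 8.1·38.2 = 0.
That is s² + 18.74s + 309.4 = 0, so ω_n = 17.59 rad/s and ζ = 18.74/(2·17.59) = 0.5327.

ζ = 0.533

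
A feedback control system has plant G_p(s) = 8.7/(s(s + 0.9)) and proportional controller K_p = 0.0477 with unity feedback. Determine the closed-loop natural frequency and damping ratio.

The closed-loop denominator is s(s+0.9) + 0.0477·8.7 = s² + 0.9s + 0.415.
Matching s² + 2ζω_n s + ω_n²: ω_n = √0.415 = 0.6442 rad/s and 2ζω_n = 0.9, so ζ = 0.9/(2·0.6442) = 0.699.

ω_n = 0.644 rad/s, ζ = 0.699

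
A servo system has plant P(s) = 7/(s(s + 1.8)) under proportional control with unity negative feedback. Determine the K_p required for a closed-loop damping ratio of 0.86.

Closed-loop characteristic equation: s² + 1.8s + K_p·7 = 0.
So ω_n = √(7K_p) and 2ζω_n = 1.8, giving ζ = 1.8/(2√(7K_p)).
Setting ζ = 0.86: √(7K_p) = 1.8/(2·0.86) = 1.047, so K_p = 1.095/7 = 0.156.

K_p = 0.156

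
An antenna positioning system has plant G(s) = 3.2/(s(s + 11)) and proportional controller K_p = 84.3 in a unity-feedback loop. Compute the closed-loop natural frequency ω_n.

1 + K_p·G(s) = 0 gives s² + 11s + 269.8 = 0.
Matching s² + 2ζω_n s + ω_n²: ω_n = √269.8 = 16.42 rad/s and 2ζω_n = 11, so ζ = 11/(2·16.42) = 0.335.

ω_n = 16.4 rad/s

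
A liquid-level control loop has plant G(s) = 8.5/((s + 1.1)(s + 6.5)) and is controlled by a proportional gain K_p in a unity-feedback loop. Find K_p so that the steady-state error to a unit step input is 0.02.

K_p = 41.2

The loop is type 0, so e_ss(step) = 1/(1 + K_pos) with K_pos = K_p·G(0).
G(0) = 1.189. Require 1/(1 + K_p·1.189) = 0.02, so 1 + 1.189·K_p = 50.
K_p = (50 − 1)/1.189 = 41.2.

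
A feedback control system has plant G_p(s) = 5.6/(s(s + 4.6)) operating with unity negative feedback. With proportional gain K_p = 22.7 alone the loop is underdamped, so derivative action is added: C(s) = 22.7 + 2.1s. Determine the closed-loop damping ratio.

ζ = 0.726

Forward path: (22.7 + 2.1s)·5.6/(s(s+4.6)). The closed-loop characteristic equation is s² + (4.6 + 5.6·2.1)s + 5.6·22.7 = 0.
That is s² + 16.36s + 127.1 = 0, so ω_n = 11.27 rad/s and ζ = 16.36/(2·11.27) = 0.7255.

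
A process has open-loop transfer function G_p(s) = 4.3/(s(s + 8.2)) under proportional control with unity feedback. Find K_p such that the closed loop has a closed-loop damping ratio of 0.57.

Closed-loop characteristic equation: s² + 8.2s + K_p·4.3 = 0.
So ω_n = √(4.3K_p) and 2ζω_n = 8.2, giving ζ = 8.2/(2√(4.3K_p)).
Setting ζ = 0.57: √(4.3K_p) = 8.2/(2·0.57) = 7.193, so K_p = 51.74/4.3 = 12.

K_p = 12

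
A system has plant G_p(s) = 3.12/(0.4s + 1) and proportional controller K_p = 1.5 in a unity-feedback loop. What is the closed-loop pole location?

s = -14.2

Closed loop: T(s) = K_p·G_p/(1+K_p·G_p) = 4.68/(0.4s + 1 + 4.68), with pole at s = −(1 + 4.68)/0.4 = −14.2.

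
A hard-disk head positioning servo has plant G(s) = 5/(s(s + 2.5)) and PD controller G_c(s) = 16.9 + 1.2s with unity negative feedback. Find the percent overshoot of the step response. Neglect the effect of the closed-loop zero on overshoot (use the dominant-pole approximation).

Forward path: (16.9 + 1.2s)·5/(s(s+2.5)). The closed-loop characteristic equation is s² + (2.5 + 5·1.2)s + 5·16.9 = 0.
That is s² + 8.5s + 84.5 = 0, so ω_n = 9.192 rad/s and ζ = 8.5/(2·9.192) = 0.4623.
%OS = 100·exp(−πζ/√(1−ζ²)) = 19.4%.

19.4%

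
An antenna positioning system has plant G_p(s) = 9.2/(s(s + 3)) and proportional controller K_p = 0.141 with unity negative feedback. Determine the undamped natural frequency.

ω_n = 1.14 rad/s

1 + K_p·G_p(s) = 0 gives s² + 3s + 1.297 = 0.
So ω_n² = 1.297 ⇒ ω_n = 1.139 rad/s, and ζ = 3/(2ω_n) = 1.32.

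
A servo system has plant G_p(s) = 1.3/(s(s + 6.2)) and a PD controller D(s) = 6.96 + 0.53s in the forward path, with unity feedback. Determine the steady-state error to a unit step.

0

The open loop D(s)G_p(s) has a pole at the origin (type 1), so the static position error constant is infinite and e_ss = 1/(1+∞) = 0.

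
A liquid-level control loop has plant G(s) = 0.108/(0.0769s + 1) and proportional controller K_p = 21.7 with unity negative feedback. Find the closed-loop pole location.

Closed loop: T(s) = K_p·G/(1+K_p·G) = 2.344/(0.0769s + 1 + 2.344), with pole at s = −(1 + 2.344)/0.0769 = −43.48.

s = -43.48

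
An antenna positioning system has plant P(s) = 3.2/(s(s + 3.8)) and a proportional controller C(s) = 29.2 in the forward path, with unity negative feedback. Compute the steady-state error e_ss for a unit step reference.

The open loop C(s)P(s) has a pole at the origin (type 1), so the static position error constant is infinite and e_ss = 1/(1+∞) = 0.

0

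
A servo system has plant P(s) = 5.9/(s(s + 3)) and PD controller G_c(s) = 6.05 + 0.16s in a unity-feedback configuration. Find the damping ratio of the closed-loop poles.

ζ = 0.33

Forward path: (6.05 + 0.16s)·5.9/(s(s+3)). The closed-loop characteristic equation is s² + (3 + 5.9·0.16)s + 5.9·6.05 = 0.
That is s² + 3.944s + 35.7 = 0, so ω_n = 5.975 rad/s and ζ = 3.944/(2·5.975) = 0.3301.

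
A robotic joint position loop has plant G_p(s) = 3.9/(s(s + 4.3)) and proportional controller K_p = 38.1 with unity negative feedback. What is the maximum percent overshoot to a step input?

57%

From 1 + K_pG_p(s) = 0: s² + 4.3s + 148.6 = 0 ⇒ ω_n = 12.19, ζ = 0.1764.
%OS = 100·exp(−πζ/√(1−ζ²)) = 100·exp(−π·0.1764/√0.9689) = 57%.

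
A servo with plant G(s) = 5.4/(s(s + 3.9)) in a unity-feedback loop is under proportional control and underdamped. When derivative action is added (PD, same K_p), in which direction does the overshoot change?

decrease

The derivative term adds K·K_d to the s-coefficient of the characteristic equation, raising 2ζω_n while ω_n is unchanged; ζ increases, so overshoot decreases.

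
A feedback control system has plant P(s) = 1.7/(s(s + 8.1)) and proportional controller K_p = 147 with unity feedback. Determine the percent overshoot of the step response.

43.5%

From 1 + K_pP(s) = 0: s² + 8.1s + 249.9 = 0 ⇒ ω_n = 15.81, ζ = 0.2562.
%OS = 100·exp(−πζ/√(1−ζ²)) = 100·exp(−π·0.2562/√0.9344) = 43.5%.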